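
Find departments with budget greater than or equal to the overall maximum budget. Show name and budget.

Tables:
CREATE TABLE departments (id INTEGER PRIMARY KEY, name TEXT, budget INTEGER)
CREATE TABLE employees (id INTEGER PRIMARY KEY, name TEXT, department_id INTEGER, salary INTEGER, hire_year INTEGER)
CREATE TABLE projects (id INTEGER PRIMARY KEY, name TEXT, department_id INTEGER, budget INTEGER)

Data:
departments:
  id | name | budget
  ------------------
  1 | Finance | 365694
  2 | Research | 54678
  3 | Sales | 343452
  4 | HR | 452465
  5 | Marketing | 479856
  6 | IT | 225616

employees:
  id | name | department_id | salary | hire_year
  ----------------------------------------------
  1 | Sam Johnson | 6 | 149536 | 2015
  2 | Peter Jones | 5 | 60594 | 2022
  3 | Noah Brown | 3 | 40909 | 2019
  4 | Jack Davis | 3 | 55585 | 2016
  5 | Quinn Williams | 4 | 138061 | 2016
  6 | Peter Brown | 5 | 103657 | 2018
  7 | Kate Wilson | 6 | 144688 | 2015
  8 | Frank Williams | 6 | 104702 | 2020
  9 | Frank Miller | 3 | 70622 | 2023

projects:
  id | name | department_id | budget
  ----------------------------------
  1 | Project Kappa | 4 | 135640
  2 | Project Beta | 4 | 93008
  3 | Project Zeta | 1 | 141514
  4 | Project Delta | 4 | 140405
SELECT name, budget FROM departments WHERE budget >= (SELECT MAX(budget) FROM departments)

Execution result:
name | budget
Marketing | 479856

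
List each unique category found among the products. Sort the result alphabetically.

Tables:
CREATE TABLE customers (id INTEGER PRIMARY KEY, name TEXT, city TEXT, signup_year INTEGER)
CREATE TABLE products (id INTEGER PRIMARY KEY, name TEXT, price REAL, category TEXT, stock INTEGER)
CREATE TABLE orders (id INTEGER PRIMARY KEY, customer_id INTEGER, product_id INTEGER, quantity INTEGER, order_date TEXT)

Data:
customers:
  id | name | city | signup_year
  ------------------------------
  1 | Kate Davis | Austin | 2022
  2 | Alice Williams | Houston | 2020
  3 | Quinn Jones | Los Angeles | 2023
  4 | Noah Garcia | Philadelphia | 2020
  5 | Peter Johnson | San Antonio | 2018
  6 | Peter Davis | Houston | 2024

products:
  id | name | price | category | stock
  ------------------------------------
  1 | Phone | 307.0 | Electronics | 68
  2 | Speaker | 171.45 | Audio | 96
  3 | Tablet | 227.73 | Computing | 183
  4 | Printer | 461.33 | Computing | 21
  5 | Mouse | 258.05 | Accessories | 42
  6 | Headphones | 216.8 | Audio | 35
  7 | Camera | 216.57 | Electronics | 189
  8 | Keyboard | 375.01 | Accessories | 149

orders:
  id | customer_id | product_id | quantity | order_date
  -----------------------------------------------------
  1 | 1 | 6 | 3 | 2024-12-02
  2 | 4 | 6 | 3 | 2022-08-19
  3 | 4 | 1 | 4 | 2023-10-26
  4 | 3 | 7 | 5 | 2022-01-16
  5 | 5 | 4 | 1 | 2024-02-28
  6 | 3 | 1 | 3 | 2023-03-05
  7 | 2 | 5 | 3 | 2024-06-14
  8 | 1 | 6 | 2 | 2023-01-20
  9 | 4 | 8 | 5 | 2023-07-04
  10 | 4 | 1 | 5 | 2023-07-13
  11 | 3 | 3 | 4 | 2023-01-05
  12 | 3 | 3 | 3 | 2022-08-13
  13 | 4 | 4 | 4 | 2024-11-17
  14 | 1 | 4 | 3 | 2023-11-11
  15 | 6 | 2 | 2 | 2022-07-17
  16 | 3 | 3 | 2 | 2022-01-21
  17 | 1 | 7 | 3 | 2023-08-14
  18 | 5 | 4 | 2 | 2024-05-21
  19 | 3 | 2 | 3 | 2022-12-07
SELECT DISTINCT category FROM products ORDER BY category

Execution result:
category
Accessories
Audio
Computing
Electronics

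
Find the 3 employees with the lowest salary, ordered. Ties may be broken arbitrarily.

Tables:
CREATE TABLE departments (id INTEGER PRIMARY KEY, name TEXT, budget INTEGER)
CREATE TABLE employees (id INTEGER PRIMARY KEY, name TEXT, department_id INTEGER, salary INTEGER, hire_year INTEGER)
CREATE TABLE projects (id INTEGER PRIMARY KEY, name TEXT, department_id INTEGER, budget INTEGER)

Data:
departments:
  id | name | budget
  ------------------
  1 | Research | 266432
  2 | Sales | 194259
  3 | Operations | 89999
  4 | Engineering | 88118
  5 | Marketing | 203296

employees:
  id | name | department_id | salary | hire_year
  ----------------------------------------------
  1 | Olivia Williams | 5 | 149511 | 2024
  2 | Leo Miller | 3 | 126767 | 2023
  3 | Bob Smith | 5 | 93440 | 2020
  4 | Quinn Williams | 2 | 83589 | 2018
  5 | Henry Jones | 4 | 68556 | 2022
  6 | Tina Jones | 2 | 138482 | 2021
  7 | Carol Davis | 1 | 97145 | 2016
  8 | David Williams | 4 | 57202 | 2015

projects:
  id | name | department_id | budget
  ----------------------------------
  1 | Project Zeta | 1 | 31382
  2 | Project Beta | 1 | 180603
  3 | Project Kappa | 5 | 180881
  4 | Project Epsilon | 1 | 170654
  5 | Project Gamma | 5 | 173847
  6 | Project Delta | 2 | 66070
SELECT name, salary FROM employees ORDER BY salary ASC LIMIT 3

Execution result:
name | salary
David Williams | 57202
Henry Jones | 68556
Quinn Williams | 83589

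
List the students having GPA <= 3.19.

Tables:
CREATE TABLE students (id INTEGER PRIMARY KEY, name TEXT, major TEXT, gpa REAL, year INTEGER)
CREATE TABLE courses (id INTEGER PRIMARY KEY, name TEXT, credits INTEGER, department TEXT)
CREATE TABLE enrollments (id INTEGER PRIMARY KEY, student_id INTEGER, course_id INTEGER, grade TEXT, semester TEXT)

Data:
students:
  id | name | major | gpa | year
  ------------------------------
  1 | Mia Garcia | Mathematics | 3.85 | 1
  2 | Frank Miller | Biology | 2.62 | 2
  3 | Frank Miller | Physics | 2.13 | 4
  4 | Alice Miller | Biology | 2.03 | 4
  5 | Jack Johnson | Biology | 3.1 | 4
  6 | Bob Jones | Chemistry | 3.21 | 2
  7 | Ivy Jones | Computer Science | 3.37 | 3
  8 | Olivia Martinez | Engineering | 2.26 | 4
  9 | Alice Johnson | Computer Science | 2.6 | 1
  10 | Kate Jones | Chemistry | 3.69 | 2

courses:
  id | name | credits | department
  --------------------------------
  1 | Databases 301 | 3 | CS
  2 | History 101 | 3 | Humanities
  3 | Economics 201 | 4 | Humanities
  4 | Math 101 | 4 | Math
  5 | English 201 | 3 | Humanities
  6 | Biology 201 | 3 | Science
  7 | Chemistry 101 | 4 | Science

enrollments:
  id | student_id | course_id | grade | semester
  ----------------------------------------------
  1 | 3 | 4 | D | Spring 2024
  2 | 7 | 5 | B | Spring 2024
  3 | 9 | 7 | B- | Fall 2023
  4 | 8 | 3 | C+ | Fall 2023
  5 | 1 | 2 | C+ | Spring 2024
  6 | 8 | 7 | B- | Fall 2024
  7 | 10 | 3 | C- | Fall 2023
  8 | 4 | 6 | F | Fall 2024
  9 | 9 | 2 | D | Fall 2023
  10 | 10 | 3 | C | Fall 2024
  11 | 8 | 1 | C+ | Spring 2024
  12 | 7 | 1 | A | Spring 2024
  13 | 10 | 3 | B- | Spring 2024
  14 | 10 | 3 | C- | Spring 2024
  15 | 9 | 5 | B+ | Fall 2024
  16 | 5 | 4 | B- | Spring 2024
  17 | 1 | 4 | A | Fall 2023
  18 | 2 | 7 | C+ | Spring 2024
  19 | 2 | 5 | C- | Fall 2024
SELECT name, gpa FROM students WHERE gpa <= 3.19

Execution result:
name | gpa
Frank Miller | 2.62
Frank Miller | 2.13
Alice Miller | 2.03
Jack Johnson | 3.10
Olivia Martinez | 2.26
Alice Johnson | 2.60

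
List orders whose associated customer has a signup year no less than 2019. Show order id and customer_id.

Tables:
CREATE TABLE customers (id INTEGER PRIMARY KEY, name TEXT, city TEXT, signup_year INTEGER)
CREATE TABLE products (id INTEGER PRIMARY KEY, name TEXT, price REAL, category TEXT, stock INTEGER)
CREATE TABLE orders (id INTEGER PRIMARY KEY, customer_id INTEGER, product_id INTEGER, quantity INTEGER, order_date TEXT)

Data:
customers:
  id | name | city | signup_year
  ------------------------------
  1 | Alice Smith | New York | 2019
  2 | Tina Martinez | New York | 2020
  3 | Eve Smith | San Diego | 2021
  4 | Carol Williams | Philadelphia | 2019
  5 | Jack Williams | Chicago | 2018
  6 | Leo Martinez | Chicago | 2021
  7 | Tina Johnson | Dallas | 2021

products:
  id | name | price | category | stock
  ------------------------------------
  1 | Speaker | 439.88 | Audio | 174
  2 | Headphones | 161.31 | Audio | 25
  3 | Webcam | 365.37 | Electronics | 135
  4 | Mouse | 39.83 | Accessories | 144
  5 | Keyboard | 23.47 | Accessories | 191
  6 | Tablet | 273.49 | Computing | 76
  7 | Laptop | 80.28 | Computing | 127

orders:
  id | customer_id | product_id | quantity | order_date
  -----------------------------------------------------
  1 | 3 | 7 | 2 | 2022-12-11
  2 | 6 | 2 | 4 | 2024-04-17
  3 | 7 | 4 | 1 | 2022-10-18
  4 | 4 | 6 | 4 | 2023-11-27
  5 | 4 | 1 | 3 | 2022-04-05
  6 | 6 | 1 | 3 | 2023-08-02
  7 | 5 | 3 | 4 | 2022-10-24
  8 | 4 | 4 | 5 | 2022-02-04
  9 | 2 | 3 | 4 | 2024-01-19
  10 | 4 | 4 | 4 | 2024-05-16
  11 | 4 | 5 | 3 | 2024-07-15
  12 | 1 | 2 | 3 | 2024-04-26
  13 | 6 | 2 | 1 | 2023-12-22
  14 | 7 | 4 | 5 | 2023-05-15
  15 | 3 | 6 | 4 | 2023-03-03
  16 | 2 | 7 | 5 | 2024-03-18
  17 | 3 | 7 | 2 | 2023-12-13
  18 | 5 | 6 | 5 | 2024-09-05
SELECT id, customer_id FROM orders WHERE customer_id IN (SELECT id FROM customers WHERE signup_year >= 2019)

Execution result:
id | customer_id
1 | 3
2 | 6
3 | 7
4 | 4
5 | 4
6 | 6
8 | 4
9 | 2
10 | 4
11 | 4
12 | 1
13 | 6
14 | 7
15 | 3
16 | 2
17 | 3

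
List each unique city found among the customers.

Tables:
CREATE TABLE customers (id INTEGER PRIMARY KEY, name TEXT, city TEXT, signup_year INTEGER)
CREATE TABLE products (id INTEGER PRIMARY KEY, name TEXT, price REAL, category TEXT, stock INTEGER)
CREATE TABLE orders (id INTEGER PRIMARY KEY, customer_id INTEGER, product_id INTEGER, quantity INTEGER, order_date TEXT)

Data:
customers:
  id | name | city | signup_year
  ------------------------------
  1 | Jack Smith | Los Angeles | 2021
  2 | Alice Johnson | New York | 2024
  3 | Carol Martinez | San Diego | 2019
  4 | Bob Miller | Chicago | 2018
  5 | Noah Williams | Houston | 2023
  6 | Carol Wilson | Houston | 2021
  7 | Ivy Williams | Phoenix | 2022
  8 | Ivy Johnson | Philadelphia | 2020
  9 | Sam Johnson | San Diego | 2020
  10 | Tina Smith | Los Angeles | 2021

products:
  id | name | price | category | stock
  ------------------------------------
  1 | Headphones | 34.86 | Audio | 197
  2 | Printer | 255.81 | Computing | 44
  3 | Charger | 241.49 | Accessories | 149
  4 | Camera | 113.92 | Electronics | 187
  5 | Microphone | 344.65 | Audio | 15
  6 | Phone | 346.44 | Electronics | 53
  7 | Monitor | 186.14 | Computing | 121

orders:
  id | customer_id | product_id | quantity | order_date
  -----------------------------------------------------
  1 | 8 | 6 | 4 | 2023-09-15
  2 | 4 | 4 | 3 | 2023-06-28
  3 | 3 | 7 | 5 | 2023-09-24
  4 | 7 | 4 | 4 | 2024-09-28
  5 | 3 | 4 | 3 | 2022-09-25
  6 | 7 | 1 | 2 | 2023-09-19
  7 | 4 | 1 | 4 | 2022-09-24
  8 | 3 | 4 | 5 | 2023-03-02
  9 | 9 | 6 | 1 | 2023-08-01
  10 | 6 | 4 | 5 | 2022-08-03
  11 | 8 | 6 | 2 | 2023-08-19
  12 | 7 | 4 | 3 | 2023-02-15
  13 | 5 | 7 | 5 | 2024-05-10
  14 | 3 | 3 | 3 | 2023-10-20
SELECT DISTINCT city FROM customers

Execution result:
city
Los Angeles
New York
San Diego
Chicago
Houston
Phoenix
Philadelphia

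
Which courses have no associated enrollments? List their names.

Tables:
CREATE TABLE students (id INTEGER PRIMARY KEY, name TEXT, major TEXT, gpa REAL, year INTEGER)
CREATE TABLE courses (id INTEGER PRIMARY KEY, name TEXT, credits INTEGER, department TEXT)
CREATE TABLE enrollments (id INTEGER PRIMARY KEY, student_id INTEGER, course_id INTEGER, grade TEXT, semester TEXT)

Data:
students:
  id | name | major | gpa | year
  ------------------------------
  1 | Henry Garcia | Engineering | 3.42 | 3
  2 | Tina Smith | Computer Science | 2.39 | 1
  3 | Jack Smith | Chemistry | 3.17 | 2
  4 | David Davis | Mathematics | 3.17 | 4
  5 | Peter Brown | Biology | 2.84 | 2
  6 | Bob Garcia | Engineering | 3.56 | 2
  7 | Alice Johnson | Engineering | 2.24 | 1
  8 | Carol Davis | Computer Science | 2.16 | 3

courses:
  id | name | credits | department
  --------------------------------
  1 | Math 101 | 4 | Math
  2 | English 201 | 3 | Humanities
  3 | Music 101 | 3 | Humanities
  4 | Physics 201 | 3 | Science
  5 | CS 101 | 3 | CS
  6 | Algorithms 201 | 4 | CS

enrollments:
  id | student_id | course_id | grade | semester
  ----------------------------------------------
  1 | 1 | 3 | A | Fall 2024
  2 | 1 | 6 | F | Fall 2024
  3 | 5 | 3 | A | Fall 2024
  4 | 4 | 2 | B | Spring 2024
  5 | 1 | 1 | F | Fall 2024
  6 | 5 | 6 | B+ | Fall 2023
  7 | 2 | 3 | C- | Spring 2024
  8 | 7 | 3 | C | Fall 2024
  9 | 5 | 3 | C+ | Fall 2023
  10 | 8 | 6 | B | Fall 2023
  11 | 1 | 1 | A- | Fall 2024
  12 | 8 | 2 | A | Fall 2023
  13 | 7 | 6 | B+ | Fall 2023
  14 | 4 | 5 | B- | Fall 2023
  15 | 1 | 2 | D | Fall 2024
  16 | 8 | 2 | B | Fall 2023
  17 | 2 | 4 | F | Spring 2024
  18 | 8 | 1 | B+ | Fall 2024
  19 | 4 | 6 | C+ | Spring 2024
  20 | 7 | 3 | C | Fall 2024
SELECT p.name FROM courses p LEFT JOIN enrollments c ON c.course_id = p.id WHERE c.id IS NULL

Execution result:
(no rows)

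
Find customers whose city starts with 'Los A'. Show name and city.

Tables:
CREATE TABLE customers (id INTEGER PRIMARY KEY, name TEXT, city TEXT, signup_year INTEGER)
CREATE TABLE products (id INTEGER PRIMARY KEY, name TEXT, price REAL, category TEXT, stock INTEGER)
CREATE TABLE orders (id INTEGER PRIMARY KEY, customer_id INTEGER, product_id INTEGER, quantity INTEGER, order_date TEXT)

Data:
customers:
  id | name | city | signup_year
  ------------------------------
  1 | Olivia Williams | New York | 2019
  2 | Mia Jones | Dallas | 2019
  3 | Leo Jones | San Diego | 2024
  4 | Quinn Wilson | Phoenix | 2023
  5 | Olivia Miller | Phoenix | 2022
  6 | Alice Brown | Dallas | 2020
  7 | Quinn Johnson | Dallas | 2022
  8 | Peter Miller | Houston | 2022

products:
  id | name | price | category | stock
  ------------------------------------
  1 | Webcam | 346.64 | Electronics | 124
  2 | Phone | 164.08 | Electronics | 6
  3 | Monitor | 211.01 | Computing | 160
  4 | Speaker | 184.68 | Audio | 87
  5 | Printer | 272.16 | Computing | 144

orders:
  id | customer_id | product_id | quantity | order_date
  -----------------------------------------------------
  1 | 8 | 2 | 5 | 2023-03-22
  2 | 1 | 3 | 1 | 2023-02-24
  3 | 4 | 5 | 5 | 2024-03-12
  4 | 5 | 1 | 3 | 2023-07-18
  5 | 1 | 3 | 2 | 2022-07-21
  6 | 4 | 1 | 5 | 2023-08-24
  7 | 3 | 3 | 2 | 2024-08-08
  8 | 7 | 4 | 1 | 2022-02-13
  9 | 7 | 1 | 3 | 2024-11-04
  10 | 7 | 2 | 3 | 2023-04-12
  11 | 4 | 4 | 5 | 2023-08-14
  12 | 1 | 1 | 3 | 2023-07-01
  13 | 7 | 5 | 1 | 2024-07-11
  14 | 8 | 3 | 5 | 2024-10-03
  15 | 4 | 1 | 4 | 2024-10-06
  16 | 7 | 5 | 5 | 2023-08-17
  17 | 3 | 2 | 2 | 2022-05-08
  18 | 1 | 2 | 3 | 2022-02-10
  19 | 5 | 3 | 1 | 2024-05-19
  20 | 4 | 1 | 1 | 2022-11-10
SELECT name, city FROM customers WHERE city LIKE 'Los A%'

Execution result:
(no rows)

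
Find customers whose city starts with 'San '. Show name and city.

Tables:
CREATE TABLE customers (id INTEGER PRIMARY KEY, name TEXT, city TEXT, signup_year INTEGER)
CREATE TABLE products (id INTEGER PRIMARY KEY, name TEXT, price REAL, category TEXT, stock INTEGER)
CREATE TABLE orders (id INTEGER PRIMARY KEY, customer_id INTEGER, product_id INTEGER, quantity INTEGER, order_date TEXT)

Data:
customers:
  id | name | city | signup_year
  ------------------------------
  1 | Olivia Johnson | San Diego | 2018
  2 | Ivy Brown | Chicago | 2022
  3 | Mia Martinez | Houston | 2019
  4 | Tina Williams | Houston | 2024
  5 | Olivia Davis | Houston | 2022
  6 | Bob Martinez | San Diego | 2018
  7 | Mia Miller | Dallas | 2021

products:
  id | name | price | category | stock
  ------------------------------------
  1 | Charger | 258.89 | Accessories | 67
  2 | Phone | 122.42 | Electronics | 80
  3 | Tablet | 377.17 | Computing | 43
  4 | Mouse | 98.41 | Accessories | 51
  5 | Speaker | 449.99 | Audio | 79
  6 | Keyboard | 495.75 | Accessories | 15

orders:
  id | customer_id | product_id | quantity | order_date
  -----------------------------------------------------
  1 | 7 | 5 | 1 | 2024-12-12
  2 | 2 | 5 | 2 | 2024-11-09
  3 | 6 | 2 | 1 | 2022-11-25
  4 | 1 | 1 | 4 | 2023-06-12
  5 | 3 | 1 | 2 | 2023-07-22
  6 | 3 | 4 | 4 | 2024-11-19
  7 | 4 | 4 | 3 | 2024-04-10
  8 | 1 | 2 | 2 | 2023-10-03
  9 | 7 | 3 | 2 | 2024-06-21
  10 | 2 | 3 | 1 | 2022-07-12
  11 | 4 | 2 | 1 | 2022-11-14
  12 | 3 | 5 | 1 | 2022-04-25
SELECT name, city FROM customers WHERE city LIKE 'San %'

Execution result:
name | city
Olivia Johnson | San Diego
Bob Martinez | San Diego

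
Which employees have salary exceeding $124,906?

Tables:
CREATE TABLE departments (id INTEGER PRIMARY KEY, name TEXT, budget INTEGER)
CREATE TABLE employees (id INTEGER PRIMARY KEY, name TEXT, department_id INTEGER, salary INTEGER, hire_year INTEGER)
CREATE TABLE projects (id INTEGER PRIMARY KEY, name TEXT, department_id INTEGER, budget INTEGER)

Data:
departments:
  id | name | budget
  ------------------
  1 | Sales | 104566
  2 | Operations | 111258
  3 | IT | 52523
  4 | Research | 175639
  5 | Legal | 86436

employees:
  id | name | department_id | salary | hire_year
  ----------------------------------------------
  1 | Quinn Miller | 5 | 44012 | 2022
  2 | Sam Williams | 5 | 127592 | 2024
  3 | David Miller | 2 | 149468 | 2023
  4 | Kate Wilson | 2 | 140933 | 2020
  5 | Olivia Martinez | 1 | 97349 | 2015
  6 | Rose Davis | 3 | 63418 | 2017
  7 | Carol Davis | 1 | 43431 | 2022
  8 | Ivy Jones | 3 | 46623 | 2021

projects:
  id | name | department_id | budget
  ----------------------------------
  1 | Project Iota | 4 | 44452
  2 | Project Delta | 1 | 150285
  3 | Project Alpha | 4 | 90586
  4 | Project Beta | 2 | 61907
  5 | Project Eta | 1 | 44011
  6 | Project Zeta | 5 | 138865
SELECT name, salary FROM employees WHERE salary > 124906

Execution result:
name | salary
Sam Williams | 127592
David Miller | 149468
Kate Wilson | 140933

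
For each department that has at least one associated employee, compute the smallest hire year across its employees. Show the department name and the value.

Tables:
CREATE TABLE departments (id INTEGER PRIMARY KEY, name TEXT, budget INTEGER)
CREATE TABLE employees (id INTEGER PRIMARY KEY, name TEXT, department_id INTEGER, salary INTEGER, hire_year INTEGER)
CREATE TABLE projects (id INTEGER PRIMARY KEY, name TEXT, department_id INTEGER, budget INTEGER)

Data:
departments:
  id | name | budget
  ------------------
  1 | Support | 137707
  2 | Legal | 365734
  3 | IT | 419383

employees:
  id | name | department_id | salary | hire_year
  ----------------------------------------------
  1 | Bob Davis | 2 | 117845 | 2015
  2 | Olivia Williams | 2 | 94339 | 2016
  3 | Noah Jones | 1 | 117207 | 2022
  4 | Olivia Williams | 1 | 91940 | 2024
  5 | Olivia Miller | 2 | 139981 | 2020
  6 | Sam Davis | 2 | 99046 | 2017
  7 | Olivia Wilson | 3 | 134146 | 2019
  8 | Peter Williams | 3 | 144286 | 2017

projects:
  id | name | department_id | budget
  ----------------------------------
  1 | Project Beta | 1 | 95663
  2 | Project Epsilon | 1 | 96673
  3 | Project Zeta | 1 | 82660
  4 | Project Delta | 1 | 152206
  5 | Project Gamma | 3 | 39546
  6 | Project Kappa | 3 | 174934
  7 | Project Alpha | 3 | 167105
SELECT p.name, MIN(c.hire_year) AS min_hire_year FROM employees c JOIN departments p ON c.department_id = p.id GROUP BY p.id, p.name

Execution result:
name | min_hire_year
Support | 2022
Legal | 2015
IT | 2017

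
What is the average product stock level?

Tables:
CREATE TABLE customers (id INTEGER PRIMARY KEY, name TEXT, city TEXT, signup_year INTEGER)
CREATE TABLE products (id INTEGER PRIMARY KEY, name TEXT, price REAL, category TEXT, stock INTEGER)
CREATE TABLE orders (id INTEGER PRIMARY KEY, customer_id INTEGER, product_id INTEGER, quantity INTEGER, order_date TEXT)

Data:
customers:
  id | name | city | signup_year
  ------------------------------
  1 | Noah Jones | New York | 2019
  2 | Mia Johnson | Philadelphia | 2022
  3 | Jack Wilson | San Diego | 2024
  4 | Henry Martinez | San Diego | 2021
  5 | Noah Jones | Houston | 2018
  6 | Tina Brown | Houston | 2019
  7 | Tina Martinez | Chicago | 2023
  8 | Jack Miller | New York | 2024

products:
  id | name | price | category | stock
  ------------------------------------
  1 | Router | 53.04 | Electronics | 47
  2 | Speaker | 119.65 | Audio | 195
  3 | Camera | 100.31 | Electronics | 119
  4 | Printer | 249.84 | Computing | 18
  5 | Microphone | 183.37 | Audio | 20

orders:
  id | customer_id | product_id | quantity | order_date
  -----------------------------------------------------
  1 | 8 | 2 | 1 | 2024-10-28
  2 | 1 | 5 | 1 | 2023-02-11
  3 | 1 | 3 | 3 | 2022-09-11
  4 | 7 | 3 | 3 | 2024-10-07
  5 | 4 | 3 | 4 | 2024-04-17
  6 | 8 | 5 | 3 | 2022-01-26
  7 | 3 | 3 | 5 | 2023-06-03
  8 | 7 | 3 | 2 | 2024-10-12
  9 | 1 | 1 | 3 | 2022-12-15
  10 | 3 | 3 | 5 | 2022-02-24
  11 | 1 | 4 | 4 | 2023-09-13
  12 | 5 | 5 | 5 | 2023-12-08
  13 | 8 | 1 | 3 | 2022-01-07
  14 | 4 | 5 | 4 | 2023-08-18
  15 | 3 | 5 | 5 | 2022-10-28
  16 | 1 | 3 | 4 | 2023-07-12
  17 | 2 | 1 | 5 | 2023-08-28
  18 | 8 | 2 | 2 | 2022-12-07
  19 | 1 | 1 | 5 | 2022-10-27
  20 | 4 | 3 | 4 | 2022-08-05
SELECT AVG(stock) FROM products

Execution result:
79.80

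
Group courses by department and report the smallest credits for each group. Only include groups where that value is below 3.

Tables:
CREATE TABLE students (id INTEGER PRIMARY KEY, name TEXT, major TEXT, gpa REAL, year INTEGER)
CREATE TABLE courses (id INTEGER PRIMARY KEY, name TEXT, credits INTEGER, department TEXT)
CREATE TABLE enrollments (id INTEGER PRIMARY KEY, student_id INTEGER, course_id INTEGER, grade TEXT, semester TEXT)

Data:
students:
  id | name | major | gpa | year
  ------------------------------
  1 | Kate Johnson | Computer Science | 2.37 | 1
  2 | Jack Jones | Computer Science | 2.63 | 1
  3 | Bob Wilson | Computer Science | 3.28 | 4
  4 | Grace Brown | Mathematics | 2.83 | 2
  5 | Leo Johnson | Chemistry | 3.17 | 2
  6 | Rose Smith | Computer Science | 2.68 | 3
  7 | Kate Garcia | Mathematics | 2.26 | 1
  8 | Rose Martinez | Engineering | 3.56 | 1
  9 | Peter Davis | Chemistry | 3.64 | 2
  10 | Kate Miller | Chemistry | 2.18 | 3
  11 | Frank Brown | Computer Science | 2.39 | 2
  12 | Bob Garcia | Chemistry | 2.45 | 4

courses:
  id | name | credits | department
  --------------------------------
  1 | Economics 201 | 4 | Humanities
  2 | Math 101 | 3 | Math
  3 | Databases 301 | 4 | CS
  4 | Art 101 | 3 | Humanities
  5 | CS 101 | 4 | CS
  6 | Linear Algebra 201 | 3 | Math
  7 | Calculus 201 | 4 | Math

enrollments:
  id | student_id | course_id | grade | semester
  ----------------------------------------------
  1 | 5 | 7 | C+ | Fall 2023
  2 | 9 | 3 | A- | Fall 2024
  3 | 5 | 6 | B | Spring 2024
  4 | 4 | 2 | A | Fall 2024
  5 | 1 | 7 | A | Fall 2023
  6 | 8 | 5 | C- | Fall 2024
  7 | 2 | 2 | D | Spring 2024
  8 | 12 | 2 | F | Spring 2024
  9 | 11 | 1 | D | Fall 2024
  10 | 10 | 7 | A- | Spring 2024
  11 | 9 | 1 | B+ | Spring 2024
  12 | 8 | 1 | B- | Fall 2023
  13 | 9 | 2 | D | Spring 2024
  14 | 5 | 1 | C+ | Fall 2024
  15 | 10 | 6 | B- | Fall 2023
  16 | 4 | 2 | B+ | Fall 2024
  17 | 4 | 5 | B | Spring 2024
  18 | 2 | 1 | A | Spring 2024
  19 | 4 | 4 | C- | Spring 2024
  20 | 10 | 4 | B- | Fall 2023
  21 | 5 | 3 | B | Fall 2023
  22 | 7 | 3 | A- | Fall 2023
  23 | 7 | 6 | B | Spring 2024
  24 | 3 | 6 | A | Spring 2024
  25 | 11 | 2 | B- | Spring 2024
SELECT department, MIN(credits) AS min_credits FROM courses GROUP BY department HAVING MIN(credits) < 3

Execution result:
(no rows)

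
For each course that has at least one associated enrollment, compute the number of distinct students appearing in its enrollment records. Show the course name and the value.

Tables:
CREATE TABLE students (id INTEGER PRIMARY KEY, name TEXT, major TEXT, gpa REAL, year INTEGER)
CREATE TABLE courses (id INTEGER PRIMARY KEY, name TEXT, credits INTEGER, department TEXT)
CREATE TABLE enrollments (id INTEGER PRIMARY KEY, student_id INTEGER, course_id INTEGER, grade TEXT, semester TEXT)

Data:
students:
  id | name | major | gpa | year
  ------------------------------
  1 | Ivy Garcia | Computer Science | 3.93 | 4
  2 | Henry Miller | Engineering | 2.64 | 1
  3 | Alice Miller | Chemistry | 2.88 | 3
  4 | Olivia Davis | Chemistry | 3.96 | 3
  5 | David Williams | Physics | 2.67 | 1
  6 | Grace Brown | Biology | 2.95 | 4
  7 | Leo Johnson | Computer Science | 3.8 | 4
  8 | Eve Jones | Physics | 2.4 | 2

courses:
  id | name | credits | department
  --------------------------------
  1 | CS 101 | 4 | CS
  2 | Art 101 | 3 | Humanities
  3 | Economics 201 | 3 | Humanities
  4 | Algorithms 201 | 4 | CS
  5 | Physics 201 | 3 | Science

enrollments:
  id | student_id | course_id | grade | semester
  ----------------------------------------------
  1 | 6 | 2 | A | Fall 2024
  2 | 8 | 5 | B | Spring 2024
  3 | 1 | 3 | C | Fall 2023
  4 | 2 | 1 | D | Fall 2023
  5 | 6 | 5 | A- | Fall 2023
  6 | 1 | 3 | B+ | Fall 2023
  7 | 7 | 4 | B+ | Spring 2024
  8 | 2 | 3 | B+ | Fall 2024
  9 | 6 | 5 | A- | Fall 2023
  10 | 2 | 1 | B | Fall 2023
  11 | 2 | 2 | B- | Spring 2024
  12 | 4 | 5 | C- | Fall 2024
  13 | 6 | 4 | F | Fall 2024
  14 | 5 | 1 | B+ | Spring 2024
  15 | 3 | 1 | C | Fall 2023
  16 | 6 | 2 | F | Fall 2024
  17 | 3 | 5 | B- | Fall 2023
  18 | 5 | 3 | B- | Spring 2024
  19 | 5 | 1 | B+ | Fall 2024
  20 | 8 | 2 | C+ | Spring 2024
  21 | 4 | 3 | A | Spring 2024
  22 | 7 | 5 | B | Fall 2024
SELECT p.name, COUNT(DISTINCT c.student_id) AS distinct_student_count FROM enrollments c JOIN courses p ON c.course_id = p.id GROUP BY p.id, p.name

Execution result:
name | distinct_student_count
CS 101 | 3
Art 101 | 3
Economics 201 | 4
Algorithms 201 | 2
Physics 201 | 5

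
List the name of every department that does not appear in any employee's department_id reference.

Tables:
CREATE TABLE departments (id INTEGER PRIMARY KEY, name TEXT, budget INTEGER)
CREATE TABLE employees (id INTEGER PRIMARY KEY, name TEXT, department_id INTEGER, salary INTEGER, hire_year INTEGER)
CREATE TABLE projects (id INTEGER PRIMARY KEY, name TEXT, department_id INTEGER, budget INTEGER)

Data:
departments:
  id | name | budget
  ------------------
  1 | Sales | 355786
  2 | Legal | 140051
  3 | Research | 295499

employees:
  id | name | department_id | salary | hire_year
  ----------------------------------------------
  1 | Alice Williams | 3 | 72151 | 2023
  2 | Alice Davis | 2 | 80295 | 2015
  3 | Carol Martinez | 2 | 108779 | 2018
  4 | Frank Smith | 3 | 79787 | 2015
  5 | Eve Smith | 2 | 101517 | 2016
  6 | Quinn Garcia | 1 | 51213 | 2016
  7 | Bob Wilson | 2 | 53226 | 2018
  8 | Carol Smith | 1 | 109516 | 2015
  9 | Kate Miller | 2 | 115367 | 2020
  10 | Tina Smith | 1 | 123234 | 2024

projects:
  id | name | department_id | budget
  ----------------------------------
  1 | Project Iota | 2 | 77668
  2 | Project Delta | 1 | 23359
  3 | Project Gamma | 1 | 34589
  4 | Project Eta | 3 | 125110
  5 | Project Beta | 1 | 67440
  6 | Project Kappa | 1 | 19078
SELECT p.name FROM departments p LEFT JOIN employees c ON c.department_id = p.id WHERE c.id IS NULL

Execution result:
(no rows)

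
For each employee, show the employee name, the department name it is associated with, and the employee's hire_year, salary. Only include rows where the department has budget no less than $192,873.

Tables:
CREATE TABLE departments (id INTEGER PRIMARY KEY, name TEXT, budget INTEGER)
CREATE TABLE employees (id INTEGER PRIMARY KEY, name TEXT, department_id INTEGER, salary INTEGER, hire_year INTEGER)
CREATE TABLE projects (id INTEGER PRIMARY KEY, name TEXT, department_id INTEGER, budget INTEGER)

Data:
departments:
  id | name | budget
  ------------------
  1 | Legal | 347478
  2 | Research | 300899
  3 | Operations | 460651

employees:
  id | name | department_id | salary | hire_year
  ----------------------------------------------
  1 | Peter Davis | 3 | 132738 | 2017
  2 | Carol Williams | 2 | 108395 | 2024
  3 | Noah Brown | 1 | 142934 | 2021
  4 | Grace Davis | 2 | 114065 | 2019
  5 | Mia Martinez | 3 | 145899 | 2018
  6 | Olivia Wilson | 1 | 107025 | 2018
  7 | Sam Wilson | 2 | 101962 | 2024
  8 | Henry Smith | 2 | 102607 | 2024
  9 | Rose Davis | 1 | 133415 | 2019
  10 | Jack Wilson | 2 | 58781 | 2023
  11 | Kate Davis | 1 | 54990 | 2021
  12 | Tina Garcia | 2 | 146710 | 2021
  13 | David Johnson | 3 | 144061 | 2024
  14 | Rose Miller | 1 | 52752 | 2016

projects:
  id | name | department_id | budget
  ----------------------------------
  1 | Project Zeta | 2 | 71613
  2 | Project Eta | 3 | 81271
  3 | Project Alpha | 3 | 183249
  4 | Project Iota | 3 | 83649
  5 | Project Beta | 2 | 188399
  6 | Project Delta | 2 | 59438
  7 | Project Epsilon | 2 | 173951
SELECT c.name, p.name AS department, c.hire_year, c.salary FROM employees c JOIN departments p ON c.department_id = p.id WHERE p.budget >= 192873

Execution result:
name | department | hire_year | salary
Peter Davis | Operations | 2017 | 132738
Carol Williams | Research | 2024 | 108395
Noah Brown | Legal | 2021 | 142934
Grace Davis | Research | 2019 | 114065
Mia Martinez | Operations | 2018 | 145899
Olivia Wilson | Legal | 2018 | 107025
Sam Wilson | Research | 2024 | 101962
Henry Smith | Research | 2024 | 102607
Rose Davis | Legal | 2019 | 133415
Jack Wilson | Research | 2023 | 58781
Kate Davis | Legal | 2021 | 54990
Tina Garcia | Research | 2021 | 146710
David Johnson | Operations | 2024 | 144061
Rose Miller | Legal | 2016 | 52752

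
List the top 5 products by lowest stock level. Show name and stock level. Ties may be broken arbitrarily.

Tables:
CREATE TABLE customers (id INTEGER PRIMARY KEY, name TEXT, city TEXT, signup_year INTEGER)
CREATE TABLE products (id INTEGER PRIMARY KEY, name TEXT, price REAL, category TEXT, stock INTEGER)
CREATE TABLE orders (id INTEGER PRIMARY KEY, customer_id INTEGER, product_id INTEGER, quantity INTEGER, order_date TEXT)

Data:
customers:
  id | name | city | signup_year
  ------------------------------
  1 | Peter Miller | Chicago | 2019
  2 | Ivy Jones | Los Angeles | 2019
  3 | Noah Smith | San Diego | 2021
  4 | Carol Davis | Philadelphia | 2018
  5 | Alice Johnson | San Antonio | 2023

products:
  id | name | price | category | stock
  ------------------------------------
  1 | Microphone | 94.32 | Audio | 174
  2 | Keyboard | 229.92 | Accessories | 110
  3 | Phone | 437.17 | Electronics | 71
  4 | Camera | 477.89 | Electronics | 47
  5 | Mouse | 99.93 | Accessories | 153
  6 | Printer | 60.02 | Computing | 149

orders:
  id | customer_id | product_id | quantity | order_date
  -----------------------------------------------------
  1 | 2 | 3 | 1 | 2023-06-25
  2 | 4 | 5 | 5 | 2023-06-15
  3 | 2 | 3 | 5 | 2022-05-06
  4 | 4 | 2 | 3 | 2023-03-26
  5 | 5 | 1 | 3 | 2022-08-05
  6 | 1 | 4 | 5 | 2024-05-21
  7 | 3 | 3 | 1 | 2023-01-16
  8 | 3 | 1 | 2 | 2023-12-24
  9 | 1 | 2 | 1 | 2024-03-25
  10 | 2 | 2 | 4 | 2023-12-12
SELECT name, stock FROM products ORDER BY stock ASC LIMIT 5

Execution result:
name | stock
Camera | 47
Phone | 71
Keyboard | 110
Printer | 149
Mouse | 153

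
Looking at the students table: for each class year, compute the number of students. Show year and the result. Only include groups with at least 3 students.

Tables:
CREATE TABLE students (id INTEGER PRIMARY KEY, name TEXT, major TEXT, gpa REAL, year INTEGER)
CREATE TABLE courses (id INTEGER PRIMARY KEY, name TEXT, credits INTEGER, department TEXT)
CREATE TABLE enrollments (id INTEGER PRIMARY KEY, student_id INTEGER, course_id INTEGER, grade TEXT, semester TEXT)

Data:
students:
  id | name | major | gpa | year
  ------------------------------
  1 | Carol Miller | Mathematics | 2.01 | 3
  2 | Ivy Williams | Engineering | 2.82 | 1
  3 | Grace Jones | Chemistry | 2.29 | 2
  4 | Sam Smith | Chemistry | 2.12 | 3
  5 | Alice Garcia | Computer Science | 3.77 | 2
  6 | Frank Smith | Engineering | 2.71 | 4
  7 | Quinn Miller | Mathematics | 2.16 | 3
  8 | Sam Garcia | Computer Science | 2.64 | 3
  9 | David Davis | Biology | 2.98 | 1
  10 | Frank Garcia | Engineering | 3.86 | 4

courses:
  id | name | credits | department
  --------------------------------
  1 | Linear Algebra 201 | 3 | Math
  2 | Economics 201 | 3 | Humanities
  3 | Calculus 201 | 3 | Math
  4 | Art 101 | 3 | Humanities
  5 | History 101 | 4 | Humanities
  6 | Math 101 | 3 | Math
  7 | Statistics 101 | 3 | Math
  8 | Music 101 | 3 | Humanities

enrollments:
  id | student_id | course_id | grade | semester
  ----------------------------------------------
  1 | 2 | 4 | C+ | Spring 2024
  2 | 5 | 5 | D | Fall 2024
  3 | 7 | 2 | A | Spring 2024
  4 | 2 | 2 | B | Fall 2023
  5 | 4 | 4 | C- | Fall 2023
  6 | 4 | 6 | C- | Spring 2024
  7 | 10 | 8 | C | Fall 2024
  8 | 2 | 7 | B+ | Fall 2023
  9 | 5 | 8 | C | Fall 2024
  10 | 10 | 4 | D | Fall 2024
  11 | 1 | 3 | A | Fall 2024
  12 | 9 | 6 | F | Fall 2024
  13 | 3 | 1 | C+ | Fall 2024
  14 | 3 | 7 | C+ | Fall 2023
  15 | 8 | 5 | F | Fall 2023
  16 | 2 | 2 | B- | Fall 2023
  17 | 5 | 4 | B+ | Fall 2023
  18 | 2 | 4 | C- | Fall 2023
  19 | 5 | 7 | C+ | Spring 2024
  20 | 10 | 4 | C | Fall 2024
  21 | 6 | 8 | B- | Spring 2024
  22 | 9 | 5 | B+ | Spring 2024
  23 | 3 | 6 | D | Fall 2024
SELECT year, COUNT(*) AS n FROM students GROUP BY year HAVING COUNT(*) >= 3

Execution result:
year | n
3 | 4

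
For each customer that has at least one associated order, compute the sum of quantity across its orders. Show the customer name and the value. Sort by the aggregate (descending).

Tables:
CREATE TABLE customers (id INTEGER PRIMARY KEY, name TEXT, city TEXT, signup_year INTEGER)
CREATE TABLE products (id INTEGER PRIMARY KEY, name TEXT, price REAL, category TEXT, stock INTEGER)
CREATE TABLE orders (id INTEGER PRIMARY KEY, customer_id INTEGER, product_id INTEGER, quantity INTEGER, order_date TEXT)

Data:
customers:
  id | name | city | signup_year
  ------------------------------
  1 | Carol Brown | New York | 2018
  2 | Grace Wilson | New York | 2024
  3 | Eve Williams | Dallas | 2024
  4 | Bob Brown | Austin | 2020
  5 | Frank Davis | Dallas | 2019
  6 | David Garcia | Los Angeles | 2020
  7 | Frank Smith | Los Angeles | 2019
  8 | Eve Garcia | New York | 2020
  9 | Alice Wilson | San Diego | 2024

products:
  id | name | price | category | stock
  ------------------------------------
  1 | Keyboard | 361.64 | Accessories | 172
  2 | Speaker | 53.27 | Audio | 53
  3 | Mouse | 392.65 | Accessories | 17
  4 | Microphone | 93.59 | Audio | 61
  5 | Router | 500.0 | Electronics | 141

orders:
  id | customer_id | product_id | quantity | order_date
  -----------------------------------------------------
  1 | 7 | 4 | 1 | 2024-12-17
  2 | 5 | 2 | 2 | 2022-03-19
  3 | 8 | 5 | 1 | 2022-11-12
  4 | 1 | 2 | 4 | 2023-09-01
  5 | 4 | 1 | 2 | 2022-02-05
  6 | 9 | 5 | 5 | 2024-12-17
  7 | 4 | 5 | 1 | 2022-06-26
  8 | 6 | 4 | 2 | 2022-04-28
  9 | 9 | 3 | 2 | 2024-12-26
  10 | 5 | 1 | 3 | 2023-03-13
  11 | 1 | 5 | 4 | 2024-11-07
SELECT p.name, SUM(c.quantity) AS sum_quantity FROM orders c JOIN customers p ON c.customer_id = p.id GROUP BY p.id, p.name ORDER BY sum_quantity DESC

Execution result:
name | sum_quantity
Carol Brown | 8
Alice Wilson | 7
Frank Davis | 5
Bob Brown | 3
David Garcia | 2
Frank Smith | 1
Eve Garcia | 1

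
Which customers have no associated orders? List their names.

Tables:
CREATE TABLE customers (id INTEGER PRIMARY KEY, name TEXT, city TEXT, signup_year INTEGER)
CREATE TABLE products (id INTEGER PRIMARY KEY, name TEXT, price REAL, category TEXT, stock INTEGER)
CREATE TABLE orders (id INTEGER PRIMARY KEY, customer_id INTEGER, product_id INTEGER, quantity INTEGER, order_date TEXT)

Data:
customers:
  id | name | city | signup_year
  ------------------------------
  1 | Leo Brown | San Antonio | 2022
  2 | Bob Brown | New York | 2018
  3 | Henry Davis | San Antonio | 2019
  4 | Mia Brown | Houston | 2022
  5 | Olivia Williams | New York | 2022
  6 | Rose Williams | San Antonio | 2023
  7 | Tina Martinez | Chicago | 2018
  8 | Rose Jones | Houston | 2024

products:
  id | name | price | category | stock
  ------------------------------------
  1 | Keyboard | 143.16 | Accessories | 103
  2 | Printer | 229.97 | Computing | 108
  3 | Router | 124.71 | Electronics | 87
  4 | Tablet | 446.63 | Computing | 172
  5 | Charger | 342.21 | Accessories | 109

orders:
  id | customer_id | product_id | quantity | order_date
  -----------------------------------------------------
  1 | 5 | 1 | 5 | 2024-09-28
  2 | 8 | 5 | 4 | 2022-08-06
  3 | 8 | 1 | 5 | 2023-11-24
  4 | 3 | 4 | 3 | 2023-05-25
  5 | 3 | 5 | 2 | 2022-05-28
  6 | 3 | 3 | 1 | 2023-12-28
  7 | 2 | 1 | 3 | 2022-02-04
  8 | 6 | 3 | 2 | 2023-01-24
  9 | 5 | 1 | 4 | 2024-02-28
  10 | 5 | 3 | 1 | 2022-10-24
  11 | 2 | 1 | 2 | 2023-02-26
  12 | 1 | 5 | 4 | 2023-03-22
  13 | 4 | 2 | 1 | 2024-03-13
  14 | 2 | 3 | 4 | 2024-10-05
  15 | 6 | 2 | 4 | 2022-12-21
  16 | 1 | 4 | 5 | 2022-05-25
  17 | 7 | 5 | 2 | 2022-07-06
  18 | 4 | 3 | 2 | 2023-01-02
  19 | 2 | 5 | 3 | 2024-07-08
SELECT p.name FROM customers p LEFT JOIN orders c ON c.customer_id = p.id WHERE c.id IS NULL

Execution result:
(no rows)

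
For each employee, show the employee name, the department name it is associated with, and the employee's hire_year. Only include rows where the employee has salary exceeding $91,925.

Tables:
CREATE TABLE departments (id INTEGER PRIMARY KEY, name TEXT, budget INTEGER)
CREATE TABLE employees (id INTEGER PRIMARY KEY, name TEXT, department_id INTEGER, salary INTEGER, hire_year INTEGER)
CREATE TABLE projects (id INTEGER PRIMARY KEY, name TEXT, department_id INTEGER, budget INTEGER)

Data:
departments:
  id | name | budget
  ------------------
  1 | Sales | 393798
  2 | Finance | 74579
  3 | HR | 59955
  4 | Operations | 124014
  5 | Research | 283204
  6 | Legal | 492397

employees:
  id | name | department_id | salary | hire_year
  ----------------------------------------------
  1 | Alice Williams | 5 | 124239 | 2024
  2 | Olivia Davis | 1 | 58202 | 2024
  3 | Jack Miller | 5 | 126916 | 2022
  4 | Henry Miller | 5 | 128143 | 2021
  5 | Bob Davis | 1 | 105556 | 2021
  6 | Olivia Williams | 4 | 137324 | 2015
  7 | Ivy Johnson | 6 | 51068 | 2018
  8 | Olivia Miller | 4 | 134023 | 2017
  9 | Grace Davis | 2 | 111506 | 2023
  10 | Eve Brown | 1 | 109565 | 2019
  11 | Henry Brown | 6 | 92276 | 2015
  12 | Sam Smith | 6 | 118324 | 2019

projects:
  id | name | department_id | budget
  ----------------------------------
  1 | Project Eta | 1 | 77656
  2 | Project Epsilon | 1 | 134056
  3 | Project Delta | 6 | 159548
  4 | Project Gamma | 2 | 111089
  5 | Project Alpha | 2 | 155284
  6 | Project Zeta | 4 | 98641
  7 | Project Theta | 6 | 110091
SELECT c.name, p.name AS department, c.hire_year FROM employees c JOIN departments p ON c.department_id = p.id WHERE c.salary > 91925

Execution result:
name | department | hire_year
Alice Williams | Research | 2024
Jack Miller | Research | 2022
Henry Miller | Research | 2021
Bob Davis | Sales | 2021
Olivia Williams | Operations | 2015
Olivia Miller | Operations | 2017
Grace Davis | Finance | 2023
Eve Brown | Sales | 2019
Henry Brown | Legal | 2015
Sam Smith | Legal | 2019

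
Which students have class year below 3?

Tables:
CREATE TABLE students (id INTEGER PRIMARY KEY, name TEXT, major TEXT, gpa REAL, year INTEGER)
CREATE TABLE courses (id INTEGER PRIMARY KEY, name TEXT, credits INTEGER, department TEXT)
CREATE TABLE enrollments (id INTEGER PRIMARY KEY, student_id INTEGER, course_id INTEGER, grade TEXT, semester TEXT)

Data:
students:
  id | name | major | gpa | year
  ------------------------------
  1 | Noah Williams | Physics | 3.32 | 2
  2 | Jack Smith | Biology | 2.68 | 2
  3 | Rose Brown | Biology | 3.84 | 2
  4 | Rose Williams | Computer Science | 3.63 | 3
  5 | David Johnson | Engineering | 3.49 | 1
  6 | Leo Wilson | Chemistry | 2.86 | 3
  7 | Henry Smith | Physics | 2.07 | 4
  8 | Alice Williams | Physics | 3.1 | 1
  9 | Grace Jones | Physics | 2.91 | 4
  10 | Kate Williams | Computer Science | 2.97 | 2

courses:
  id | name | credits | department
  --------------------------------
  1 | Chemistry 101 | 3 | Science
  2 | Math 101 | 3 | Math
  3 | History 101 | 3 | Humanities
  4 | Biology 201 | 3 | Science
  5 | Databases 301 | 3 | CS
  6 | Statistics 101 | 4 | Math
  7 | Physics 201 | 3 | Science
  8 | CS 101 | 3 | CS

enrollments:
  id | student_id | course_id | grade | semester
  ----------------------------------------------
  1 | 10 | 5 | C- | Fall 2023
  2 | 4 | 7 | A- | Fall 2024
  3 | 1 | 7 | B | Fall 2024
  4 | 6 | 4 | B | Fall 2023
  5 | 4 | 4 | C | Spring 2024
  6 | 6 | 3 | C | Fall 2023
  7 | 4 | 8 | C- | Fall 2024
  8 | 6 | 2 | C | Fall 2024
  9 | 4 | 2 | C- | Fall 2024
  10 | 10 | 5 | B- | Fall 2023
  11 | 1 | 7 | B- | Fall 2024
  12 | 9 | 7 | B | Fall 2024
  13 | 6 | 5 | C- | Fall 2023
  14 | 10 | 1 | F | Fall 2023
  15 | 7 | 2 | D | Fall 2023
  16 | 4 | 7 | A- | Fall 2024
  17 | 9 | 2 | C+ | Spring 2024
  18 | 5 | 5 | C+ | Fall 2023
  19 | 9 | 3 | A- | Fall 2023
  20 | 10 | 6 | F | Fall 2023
SELECT name, year FROM students WHERE year < 3

Execution result:
name | year
Noah Williams | 2
Jack Smith | 2
Rose Brown | 2
David Johnson | 1
Alice Williams | 1
Kate Williams | 2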